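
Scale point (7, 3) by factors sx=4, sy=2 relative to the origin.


Scaling: (x*sx, y*sy) = (7*4, 3*2) = (28, 6)

(28, 6)


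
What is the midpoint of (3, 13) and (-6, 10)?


Midpoint = ((3+-6)/2, (13+10)/2) = (-1.5, 11.5)

(-1.5, 11.5)


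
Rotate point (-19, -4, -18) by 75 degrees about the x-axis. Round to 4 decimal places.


x' = -19
y' = -4*cos(75) - -18*sin(75) = 16.3514
z' = -4*sin(75) + -18*cos(75) = -8.5224

(-19, 16.3514, -8.5224)


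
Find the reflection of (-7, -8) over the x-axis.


Reflection across x-axis: (x, y) -> (x, -y)
(-7, -8) -> (-7, 8)

(-7, 8)


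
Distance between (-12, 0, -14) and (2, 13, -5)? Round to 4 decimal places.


d = sqrt((2--12)^2 + (13-0)^2 + (-5--14)^2) = 21.1187

21.1187


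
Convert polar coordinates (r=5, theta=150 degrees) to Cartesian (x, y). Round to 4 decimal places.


x = 5 * cos(150) = -4.3301
y = 5 * sin(150) = 2.5

(-4.3301, 2.5)


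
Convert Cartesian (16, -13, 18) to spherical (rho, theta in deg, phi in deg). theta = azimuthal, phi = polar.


rho = sqrt(16^2 + (-13)^2 + 18^2) = 27.3679
theta = atan2(-13, 16) = 320.9061 deg
phi = acos(18/27.3679) = 48.8749 deg

rho = 27.3679, theta = 320.9061 deg, phi = 48.8749 deg


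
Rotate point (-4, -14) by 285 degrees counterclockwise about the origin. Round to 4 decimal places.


x' = -4*cos(285) - -14*sin(285) = -14.5582
y' = -4*sin(285) + -14*cos(285) = 0.2402

(-14.5582, 0.2402)


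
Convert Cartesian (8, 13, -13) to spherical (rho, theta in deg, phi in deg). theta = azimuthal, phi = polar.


rho = sqrt(8^2 + 13^2 + (-13)^2) = 20.0499
theta = atan2(13, 8) = 58.3925 deg
phi = acos(-13/20.0499) = 130.4197 deg

rho = 20.0499, theta = 58.3925 deg, phi = 130.4197 deg


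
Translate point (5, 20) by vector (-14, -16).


Translation: (x+dx, y+dy) = (5+-14, 20+-16) = (-9, 4)

(-9, 4)


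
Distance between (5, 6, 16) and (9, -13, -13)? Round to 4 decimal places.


d = sqrt((9-5)^2 + (-13-6)^2 + (-13-16)^2) = 34.8999

34.8999


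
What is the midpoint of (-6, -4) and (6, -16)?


Midpoint = ((-6+6)/2, (-4+-16)/2) = (0, -10)

(0, -10)


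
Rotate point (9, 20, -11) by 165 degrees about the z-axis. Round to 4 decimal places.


x' = 9*cos(165) - 20*sin(165) = -13.8697
y' = 9*sin(165) + 20*cos(165) = -16.9891
z' = -11

(-13.8697, -16.9891, -11)


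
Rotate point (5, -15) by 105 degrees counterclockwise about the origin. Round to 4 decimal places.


x' = 5*cos(105) - -15*sin(105) = 13.1948
y' = 5*sin(105) + -15*cos(105) = 8.7119

(13.1948, 8.7119)


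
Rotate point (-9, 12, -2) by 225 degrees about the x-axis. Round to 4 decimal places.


x' = -9
y' = 12*cos(225) - -2*sin(225) = -9.8995
z' = 12*sin(225) + -2*cos(225) = -7.0711

(-9, -9.8995, -7.0711)


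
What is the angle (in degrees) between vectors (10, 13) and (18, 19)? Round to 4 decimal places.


dot = 10*18 + 13*19 = 427
|u| = 16.4012, |v| = 26.1725
cos(angle) = 0.9947
angle = 5.8833 degrees

5.8833 degrees


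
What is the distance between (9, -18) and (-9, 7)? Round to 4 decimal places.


d = sqrt((-9-9)^2 + (7--18)^2) = 30.8058

30.8058


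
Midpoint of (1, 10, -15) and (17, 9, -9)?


Midpoint = ((1+17)/2, (10+9)/2, (-15+-9)/2) = (9, 9.5, -12)

(9, 9.5, -12)


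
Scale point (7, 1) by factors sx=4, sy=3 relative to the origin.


Scaling: (x*sx, y*sy) = (7*4, 1*3) = (28, 3)

(28, 3)


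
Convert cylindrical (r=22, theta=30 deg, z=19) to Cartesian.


x = 22 * cos(30) = 19.0526
y = 22 * sin(30) = 11
z = 19

(19.0526, 11, 19)


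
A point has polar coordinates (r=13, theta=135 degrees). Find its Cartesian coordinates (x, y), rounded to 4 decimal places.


x = 13 * cos(135) = -9.1924
y = 13 * sin(135) = 9.1924

(-9.1924, 9.1924)


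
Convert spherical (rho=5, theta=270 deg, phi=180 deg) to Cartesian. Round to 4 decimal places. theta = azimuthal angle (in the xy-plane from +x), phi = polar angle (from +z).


x = 5 * sin(180) * cos(270) = 0
y = 5 * sin(180) * sin(270) = 0
z = 5 * cos(180) = -5

(0, 0, -5)


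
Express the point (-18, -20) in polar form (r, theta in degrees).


r = sqrt((-18)^2 + (-20)^2) = 26.9072
theta = atan2(-20, -18) = 228.0128 degrees

r = 26.9072, theta = 228.0128 degrees


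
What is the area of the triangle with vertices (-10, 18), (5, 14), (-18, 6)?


Area = |x1(y2-y3) + x2(y3-y1) + x3(y1-y2)| / 2
= |-10*(14-6) + 5*(6-18) + -18*(18-14)| / 2
= 106

106


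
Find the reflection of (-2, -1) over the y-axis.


Reflection across y-axis: (x, y) -> (-x, y)
(-2, -1) -> (2, -1)

(2, -1)


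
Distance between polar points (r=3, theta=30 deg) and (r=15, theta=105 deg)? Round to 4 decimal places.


d = sqrt(r1^2 + r2^2 - 2*r1*r2*cos(t2-t1))
d = sqrt(3^2 + 15^2 - 2*3*15*cos(105-30)) = 14.5157

14.5157


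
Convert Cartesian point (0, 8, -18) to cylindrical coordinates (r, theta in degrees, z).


r = sqrt(0^2 + 8^2) = 8
theta = atan2(8, 0) = 90 deg
z = -18

r = 8, theta = 90 deg, z = -18


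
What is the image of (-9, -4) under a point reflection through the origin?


Reflection through origin: (x, y) -> (-x, -y)
(-9, -4) -> (9, 4)

(9, 4)


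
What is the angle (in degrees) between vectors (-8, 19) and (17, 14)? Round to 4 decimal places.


dot = -8*17 + 19*14 = 130
|u| = 20.6155, |v| = 22.0227
cos(angle) = 0.2863
angle = 73.3612 degrees

73.3612 degrees


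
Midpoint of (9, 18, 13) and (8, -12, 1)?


Midpoint = ((9+8)/2, (18+-12)/2, (13+1)/2) = (8.5, 3, 7)

(8.5, 3, 7)


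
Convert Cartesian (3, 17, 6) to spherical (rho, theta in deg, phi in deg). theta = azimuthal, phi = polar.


rho = sqrt(3^2 + 17^2 + 6^2) = 18.2757
theta = atan2(17, 3) = 79.992 deg
phi = acos(6/18.2757) = 70.834 deg

rho = 18.2757, theta = 79.992 deg, phi = 70.834 deg


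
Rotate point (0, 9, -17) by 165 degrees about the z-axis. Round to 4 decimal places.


x' = 0*cos(165) - 9*sin(165) = -2.3294
y' = 0*sin(165) + 9*cos(165) = -8.6933
z' = -17

(-2.3294, -8.6933, -17)


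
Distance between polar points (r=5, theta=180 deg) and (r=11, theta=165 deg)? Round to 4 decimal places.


d = sqrt(r1^2 + r2^2 - 2*r1*r2*cos(t2-t1))
d = sqrt(5^2 + 11^2 - 2*5*11*cos(165-180)) = 6.3046

6.3046


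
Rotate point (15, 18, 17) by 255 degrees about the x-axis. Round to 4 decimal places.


x' = 15
y' = 18*cos(255) - 17*sin(255) = 11.762
z' = 18*sin(255) + 17*cos(255) = -21.7866

(15, 11.762, -21.7866)


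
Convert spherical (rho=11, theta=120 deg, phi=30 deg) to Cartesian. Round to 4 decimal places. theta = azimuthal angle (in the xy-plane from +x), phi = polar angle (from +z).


x = 11 * sin(30) * cos(120) = -2.75
y = 11 * sin(30) * sin(120) = 4.7631
z = 11 * cos(30) = 9.5263

(-2.75, 4.7631, 9.5263)


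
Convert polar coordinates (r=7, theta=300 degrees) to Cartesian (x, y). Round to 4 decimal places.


x = 7 * cos(300) = 3.5
y = 7 * sin(300) = -6.0622

(3.5, -6.0622)


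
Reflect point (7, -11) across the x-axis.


Reflection across x-axis: (x, y) -> (x, -y)
(7, -11) -> (7, 11)

(7, 11)


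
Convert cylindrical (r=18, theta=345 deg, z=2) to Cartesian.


x = 18 * cos(345) = 17.3867
y = 18 * sin(345) = -4.6587
z = 2

(17.3867, -4.6587, 2)


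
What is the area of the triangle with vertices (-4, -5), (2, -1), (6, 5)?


Area = |x1(y2-y3) + x2(y3-y1) + x3(y1-y2)| / 2
= |-4*(-1-5) + 2*(5--5) + 6*(-5--1)| / 2
= 10

10


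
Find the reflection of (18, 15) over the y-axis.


Reflection across y-axis: (x, y) -> (-x, y)
(18, 15) -> (-18, 15)

(-18, 15)


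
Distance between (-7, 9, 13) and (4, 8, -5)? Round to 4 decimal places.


d = sqrt((4--7)^2 + (8-9)^2 + (-5-13)^2) = 21.1187

21.1187


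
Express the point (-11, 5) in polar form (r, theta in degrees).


r = sqrt((-11)^2 + 5^2) = 12.083
theta = atan2(5, -11) = 155.556 degrees

r = 12.083, theta = 155.556 degrees


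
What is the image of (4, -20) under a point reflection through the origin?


Reflection through origin: (x, y) -> (-x, -y)
(4, -20) -> (-4, 20)

(-4, 20)


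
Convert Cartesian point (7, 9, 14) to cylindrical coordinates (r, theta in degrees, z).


r = sqrt(7^2 + 9^2) = 11.4018
theta = atan2(9, 7) = 52.125 deg
z = 14

r = 11.4018, theta = 52.125 deg, z = 14


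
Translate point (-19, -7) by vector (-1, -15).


Translation: (x+dx, y+dy) = (-19+-1, -7+-15) = (-20, -22)

(-20, -22)


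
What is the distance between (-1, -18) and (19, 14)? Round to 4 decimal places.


d = sqrt((19--1)^2 + (14--18)^2) = 37.7359

37.7359


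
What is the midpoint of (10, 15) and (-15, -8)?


Midpoint = ((10+-15)/2, (15+-8)/2) = (-2.5, 3.5)

(-2.5, 3.5)


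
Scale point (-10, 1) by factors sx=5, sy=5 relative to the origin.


Scaling: (x*sx, y*sy) = (-10*5, 1*5) = (-50, 5)

(-50, 5)


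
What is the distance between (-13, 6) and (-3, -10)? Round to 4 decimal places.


d = sqrt((-3--13)^2 + (-10-6)^2) = 18.868

18.868


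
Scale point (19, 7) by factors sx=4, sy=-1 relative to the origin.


Scaling: (x*sx, y*sy) = (19*4, 7*-1) = (76, -7)

(76, -7)


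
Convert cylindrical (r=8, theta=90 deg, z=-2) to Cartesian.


x = 8 * cos(90) = 0
y = 8 * sin(90) = 8
z = -2

(0, 8, -2)


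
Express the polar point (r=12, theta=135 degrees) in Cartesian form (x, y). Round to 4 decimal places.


x = 12 * cos(135) = -8.4853
y = 12 * sin(135) = 8.4853

(-8.4853, 8.4853)


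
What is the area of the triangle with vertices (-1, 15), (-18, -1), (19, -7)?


Area = |x1(y2-y3) + x2(y3-y1) + x3(y1-y2)| / 2
= |-1*(-1--7) + -18*(-7-15) + 19*(15--1)| / 2
= 347

347


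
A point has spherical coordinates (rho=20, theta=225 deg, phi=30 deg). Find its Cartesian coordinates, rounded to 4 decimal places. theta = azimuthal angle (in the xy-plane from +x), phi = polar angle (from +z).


x = 20 * sin(30) * cos(225) = -7.0711
y = 20 * sin(30) * sin(225) = -7.0711
z = 20 * cos(30) = 17.3205

(-7.0711, -7.0711, 17.3205)


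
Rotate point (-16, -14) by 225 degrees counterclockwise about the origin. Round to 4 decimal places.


x' = -16*cos(225) - -14*sin(225) = 1.4142
y' = -16*sin(225) + -14*cos(225) = 21.2132

(1.4142, 21.2132)


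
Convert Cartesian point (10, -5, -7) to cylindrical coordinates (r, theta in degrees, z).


r = sqrt(10^2 + (-5)^2) = 11.1803
theta = atan2(-5, 10) = 333.4349 deg
z = -7

r = 11.1803, theta = 333.4349 deg, z = -7


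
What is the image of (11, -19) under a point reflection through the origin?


Reflection through origin: (x, y) -> (-x, -y)
(11, -19) -> (-11, 19)

(-11, 19)


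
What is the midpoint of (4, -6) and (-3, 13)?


Midpoint = ((4+-3)/2, (-6+13)/2) = (0.5, 3.5)

(0.5, 3.5)


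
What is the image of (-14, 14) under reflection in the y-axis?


Reflection across y-axis: (x, y) -> (-x, y)
(-14, 14) -> (14, 14)

(14, 14)


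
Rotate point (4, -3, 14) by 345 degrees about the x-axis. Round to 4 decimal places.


x' = 4
y' = -3*cos(345) - 14*sin(345) = 0.7257
z' = -3*sin(345) + 14*cos(345) = 14.2994

(4, 0.7257, 14.2994)


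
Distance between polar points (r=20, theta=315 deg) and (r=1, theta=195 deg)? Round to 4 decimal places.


d = sqrt(r1^2 + r2^2 - 2*r1*r2*cos(t2-t1))
d = sqrt(20^2 + 1^2 - 2*20*1*cos(195-315)) = 20.5183

20.5183


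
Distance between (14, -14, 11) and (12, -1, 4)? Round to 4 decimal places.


d = sqrt((12-14)^2 + (-1--14)^2 + (4-11)^2) = 14.8997

14.8997


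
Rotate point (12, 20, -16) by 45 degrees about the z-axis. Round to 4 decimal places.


x' = 12*cos(45) - 20*sin(45) = -5.6569
y' = 12*sin(45) + 20*cos(45) = 22.6274
z' = -16

(-5.6569, 22.6274, -16)


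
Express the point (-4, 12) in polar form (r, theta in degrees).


r = sqrt((-4)^2 + 12^2) = 12.6491
theta = atan2(12, -4) = 108.4349 degrees

r = 12.6491, theta = 108.4349 degrees


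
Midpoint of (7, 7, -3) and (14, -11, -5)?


Midpoint = ((7+14)/2, (7+-11)/2, (-3+-5)/2) = (10.5, -2, -4)

(10.5, -2, -4)


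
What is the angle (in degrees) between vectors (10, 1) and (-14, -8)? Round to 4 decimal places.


dot = 10*-14 + 1*-8 = -148
|u| = 10.0499, |v| = 16.1245
cos(angle) = -0.9133
angle = 155.9657 degrees

155.9657 degrees


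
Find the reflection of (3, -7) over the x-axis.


Reflection across x-axis: (x, y) -> (x, -y)
(3, -7) -> (3, 7)

(3, 7)


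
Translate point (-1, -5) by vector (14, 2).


Translation: (x+dx, y+dy) = (-1+14, -5+2) = (13, -3)

(13, -3)


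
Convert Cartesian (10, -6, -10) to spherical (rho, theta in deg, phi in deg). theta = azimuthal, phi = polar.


rho = sqrt(10^2 + (-6)^2 + (-10)^2) = 15.3623
theta = atan2(-6, 10) = 329.0362 deg
phi = acos(-10/15.3623) = 130.6129 deg

rho = 15.3623, theta = 329.0362 deg, phi = 130.6129 deg


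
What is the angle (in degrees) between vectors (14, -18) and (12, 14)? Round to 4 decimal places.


dot = 14*12 + -18*14 = -84
|u| = 22.8035, |v| = 18.4391
cos(angle) = -0.1998
angle = 101.5237 degrees

101.5237 degrees


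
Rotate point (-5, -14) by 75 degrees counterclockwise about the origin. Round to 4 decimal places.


x' = -5*cos(75) - -14*sin(75) = 12.2289
y' = -5*sin(75) + -14*cos(75) = -8.4531

(12.2289, -8.4531)


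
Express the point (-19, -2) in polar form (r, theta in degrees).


r = sqrt((-19)^2 + (-2)^2) = 19.105
theta = atan2(-2, -19) = 186.009 degrees

r = 19.105, theta = 186.009 degrees


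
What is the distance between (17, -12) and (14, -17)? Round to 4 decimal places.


d = sqrt((14-17)^2 + (-17--12)^2) = 5.831

5.831


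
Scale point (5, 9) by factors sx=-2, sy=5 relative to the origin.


Scaling: (x*sx, y*sy) = (5*-2, 9*5) = (-10, 45)

(-10, 45)


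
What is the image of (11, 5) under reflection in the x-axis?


Reflection across x-axis: (x, y) -> (x, -y)
(11, 5) -> (11, -5)

(11, -5)


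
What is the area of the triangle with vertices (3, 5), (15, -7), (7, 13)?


Area = |x1(y2-y3) + x2(y3-y1) + x3(y1-y2)| / 2
= |3*(-7-13) + 15*(13-5) + 7*(5--7)| / 2
= 72

72


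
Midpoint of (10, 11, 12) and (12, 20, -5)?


Midpoint = ((10+12)/2, (11+20)/2, (12+-5)/2) = (11, 15.5, 3.5)

(11, 15.5, 3.5)


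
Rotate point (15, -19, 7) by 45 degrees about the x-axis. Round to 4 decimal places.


x' = 15
y' = -19*cos(45) - 7*sin(45) = -18.3848
z' = -19*sin(45) + 7*cos(45) = -8.4853

(15, -18.3848, -8.4853)


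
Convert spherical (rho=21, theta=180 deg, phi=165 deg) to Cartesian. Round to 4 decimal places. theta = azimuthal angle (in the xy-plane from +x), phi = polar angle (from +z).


x = 21 * sin(165) * cos(180) = -5.4352
y = 21 * sin(165) * sin(180) = 0
z = 21 * cos(165) = -20.2844

(-5.4352, 0, -20.2844)


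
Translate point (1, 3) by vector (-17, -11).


Translation: (x+dx, y+dy) = (1+-17, 3+-11) = (-16, -8)

(-16, -8)


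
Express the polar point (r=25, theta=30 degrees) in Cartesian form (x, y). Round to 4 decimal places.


x = 25 * cos(30) = 21.6506
y = 25 * sin(30) = 12.5

(21.6506, 12.5)


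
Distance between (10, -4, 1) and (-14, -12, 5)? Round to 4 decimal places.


d = sqrt((-14-10)^2 + (-12--4)^2 + (5-1)^2) = 25.6125

25.6125


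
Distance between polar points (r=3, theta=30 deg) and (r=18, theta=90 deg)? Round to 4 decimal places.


d = sqrt(r1^2 + r2^2 - 2*r1*r2*cos(t2-t1))
d = sqrt(3^2 + 18^2 - 2*3*18*cos(90-30)) = 16.7033

16.7033


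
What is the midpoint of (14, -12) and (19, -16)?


Midpoint = ((14+19)/2, (-12+-16)/2) = (16.5, -14)

(16.5, -14)


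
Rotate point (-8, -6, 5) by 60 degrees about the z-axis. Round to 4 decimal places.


x' = -8*cos(60) - -6*sin(60) = 1.1962
y' = -8*sin(60) + -6*cos(60) = -9.9282
z' = 5

(1.1962, -9.9282, 5)


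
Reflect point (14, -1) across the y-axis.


Reflection across y-axis: (x, y) -> (-x, y)
(14, -1) -> (-14, -1)

(-14, -1)


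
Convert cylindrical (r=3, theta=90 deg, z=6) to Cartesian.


x = 3 * cos(90) = 0
y = 3 * sin(90) = 3
z = 6

(0, 3, 6)


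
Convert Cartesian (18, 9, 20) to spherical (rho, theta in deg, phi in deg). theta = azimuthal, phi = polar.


rho = sqrt(18^2 + 9^2 + 20^2) = 28.3725
theta = atan2(9, 18) = 26.5651 deg
phi = acos(20/28.3725) = 45.1779 deg

rho = 28.3725, theta = 26.5651 deg, phi = 45.1779 deg


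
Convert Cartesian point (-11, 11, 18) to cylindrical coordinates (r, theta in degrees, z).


r = sqrt((-11)^2 + 11^2) = 15.5563
theta = atan2(11, -11) = 135 deg
z = 18

r = 15.5563, theta = 135 deg, z = 18


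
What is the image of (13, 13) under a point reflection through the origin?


Reflection through origin: (x, y) -> (-x, -y)
(13, 13) -> (-13, -13)

(-13, -13)


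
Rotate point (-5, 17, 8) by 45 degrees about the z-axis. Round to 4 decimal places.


x' = -5*cos(45) - 17*sin(45) = -15.5563
y' = -5*sin(45) + 17*cos(45) = 8.4853
z' = 8

(-15.5563, 8.4853, 8)


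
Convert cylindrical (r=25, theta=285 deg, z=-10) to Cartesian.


x = 25 * cos(285) = 6.4705
y = 25 * sin(285) = -24.1481
z = -10

(6.4705, -24.1481, -10)


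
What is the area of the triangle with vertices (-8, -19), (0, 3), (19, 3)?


Area = |x1(y2-y3) + x2(y3-y1) + x3(y1-y2)| / 2
= |-8*(3-3) + 0*(3--19) + 19*(-19-3)| / 2
= 209

209


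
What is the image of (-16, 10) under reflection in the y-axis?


Reflection across y-axis: (x, y) -> (-x, y)
(-16, 10) -> (16, 10)

(16, 10)


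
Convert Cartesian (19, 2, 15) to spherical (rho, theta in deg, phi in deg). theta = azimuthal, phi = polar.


rho = sqrt(19^2 + 2^2 + 15^2) = 24.2899
theta = atan2(2, 19) = 6.009 deg
phi = acos(15/24.2899) = 51.8633 deg

rho = 24.2899, theta = 6.009 deg, phi = 51.8633 deg


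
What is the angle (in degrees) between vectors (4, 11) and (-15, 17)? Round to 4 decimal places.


dot = 4*-15 + 11*17 = 127
|u| = 11.7047, |v| = 22.6716
cos(angle) = 0.4786
angle = 61.4068 degrees

61.4068 degrees


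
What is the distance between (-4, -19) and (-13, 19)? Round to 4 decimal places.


d = sqrt((-13--4)^2 + (19--19)^2) = 39.0512

39.0512


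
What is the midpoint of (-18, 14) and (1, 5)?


Midpoint = ((-18+1)/2, (14+5)/2) = (-8.5, 9.5)

(-8.5, 9.5)


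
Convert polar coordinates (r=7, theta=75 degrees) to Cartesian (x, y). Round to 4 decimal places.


x = 7 * cos(75) = 1.8117
y = 7 * sin(75) = 6.7615

(1.8117, 6.7615)


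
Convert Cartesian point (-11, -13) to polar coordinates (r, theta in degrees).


r = sqrt((-11)^2 + (-13)^2) = 17.0294
theta = atan2(-13, -11) = 229.7636 degrees

r = 17.0294, theta = 229.7636 degrees


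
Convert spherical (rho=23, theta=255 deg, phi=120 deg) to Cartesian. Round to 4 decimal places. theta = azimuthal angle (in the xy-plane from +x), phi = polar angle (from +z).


x = 23 * sin(120) * cos(255) = -5.1553
y = 23 * sin(120) * sin(255) = -19.2399
z = 23 * cos(120) = -11.5

(-5.1553, -19.2399, -11.5)


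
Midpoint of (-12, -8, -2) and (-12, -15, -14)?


Midpoint = ((-12+-12)/2, (-8+-15)/2, (-2+-14)/2) = (-12, -11.5, -8)

(-12, -11.5, -8)


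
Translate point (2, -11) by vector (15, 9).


Translation: (x+dx, y+dy) = (2+15, -11+9) = (17, -2)

(17, -2)


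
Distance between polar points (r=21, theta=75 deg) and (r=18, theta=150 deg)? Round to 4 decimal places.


d = sqrt(r1^2 + r2^2 - 2*r1*r2*cos(t2-t1))
d = sqrt(21^2 + 18^2 - 2*21*18*cos(150-75)) = 23.8607

23.8607


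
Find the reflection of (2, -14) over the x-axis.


Reflection across x-axis: (x, y) -> (x, -y)
(2, -14) -> (2, 14)

(2, 14)


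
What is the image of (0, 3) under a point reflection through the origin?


Reflection through origin: (x, y) -> (-x, -y)
(0, 3) -> (0, -3)

(0, -3)


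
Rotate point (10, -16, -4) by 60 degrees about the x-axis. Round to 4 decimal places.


x' = 10
y' = -16*cos(60) - -4*sin(60) = -4.5359
z' = -16*sin(60) + -4*cos(60) = -15.8564

(10, -4.5359, -15.8564)


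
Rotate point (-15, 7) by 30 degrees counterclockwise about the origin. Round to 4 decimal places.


x' = -15*cos(30) - 7*sin(30) = -16.4904
y' = -15*sin(30) + 7*cos(30) = -1.4378

(-16.4904, -1.4378)


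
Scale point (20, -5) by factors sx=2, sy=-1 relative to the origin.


Scaling: (x*sx, y*sy) = (20*2, -5*-1) = (40, 5)

(40, 5)


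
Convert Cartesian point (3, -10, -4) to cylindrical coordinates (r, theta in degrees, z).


r = sqrt(3^2 + (-10)^2) = 10.4403
theta = atan2(-10, 3) = 286.6992 deg
z = -4

r = 10.4403, theta = 286.6992 deg, z = -4


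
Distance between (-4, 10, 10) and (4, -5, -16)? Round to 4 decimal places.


d = sqrt((4--4)^2 + (-5-10)^2 + (-16-10)^2) = 31.0644

31.0644


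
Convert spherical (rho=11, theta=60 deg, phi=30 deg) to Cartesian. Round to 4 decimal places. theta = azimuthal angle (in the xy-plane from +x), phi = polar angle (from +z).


x = 11 * sin(30) * cos(60) = 2.75
y = 11 * sin(30) * sin(60) = 4.7631
z = 11 * cos(30) = 9.5263

(2.75, 4.7631, 9.5263)


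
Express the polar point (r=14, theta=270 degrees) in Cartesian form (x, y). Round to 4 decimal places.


x = 14 * cos(270) = 0
y = 14 * sin(270) = -14

(0, -14)


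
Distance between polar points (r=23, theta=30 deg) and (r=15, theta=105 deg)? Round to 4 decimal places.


d = sqrt(r1^2 + r2^2 - 2*r1*r2*cos(t2-t1))
d = sqrt(23^2 + 15^2 - 2*23*15*cos(105-30)) = 23.9878

23.9878


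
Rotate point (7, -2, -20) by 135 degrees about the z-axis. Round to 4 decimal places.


x' = 7*cos(135) - -2*sin(135) = -3.5355
y' = 7*sin(135) + -2*cos(135) = 6.364
z' = -20

(-3.5355, 6.364, -20)


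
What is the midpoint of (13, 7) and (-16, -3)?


Midpoint = ((13+-16)/2, (7+-3)/2) = (-1.5, 2)

(-1.5, 2)


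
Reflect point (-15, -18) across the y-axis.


Reflection across y-axis: (x, y) -> (-x, y)
(-15, -18) -> (15, -18)

(15, -18)


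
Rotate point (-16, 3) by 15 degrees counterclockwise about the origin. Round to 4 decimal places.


x' = -16*cos(15) - 3*sin(15) = -16.2313
y' = -16*sin(15) + 3*cos(15) = -1.2433

(-16.2313, -1.2433)


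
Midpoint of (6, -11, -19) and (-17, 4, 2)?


Midpoint = ((6+-17)/2, (-11+4)/2, (-19+2)/2) = (-5.5, -3.5, -8.5)

(-5.5, -3.5, -8.5)


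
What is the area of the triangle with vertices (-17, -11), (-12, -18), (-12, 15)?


Area = |x1(y2-y3) + x2(y3-y1) + x3(y1-y2)| / 2
= |-17*(-18-15) + -12*(15--11) + -12*(-11--18)| / 2
= 82.5

82.5


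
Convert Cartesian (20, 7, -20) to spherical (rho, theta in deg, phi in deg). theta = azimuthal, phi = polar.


rho = sqrt(20^2 + 7^2 + (-20)^2) = 29.1376
theta = atan2(7, 20) = 19.29 deg
phi = acos(-20/29.1376) = 133.3457 deg

rho = 29.1376, theta = 19.29 deg, phi = 133.3457 deg


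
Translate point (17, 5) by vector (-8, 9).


Translation: (x+dx, y+dy) = (17+-8, 5+9) = (9, 14)

(9, 14)


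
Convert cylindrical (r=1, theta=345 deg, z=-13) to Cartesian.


x = 1 * cos(345) = 0.9659
y = 1 * sin(345) = -0.2588
z = -13

(0.9659, -0.2588, -13)


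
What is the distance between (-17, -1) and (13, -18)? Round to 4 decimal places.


d = sqrt((13--17)^2 + (-18--1)^2) = 34.4819

34.4819


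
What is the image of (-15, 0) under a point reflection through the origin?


Reflection through origin: (x, y) -> (-x, -y)
(-15, 0) -> (15, 0)

(15, 0)


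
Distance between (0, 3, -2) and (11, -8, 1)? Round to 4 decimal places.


d = sqrt((11-0)^2 + (-8-3)^2 + (1--2)^2) = 15.843

15.843


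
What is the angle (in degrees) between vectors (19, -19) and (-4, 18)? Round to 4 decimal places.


dot = 19*-4 + -19*18 = -418
|u| = 26.8701, |v| = 18.4391
cos(angle) = -0.8437
angle = 147.5288 degrees

147.5288 degrees


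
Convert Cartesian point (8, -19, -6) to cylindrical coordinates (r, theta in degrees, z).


r = sqrt(8^2 + (-19)^2) = 20.6155
theta = atan2(-19, 8) = 292.8337 deg
z = -6

r = 20.6155, theta = 292.8337 deg, z = -6


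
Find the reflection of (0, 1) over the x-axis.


Reflection across x-axis: (x, y) -> (x, -y)
(0, 1) -> (0, -1)

(0, -1)


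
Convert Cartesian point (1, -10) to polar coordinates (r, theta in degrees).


r = sqrt(1^2 + (-10)^2) = 10.0499
theta = atan2(-10, 1) = 275.7106 degrees

r = 10.0499, theta = 275.7106 degrees


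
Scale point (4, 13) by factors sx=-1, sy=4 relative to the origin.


Scaling: (x*sx, y*sy) = (4*-1, 13*4) = (-4, 52)

(-4, 52)


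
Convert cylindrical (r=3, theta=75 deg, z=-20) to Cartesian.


x = 3 * cos(75) = 0.7765
y = 3 * sin(75) = 2.8978
z = -20

(0.7765, 2.8978, -20)


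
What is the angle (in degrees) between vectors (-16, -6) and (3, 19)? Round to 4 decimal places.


dot = -16*3 + -6*19 = -162
|u| = 17.088, |v| = 19.2354
cos(angle) = -0.4929
angle = 119.5287 degrees

119.5287 degrees


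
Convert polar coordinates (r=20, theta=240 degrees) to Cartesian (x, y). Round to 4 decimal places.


x = 20 * cos(240) = -10
y = 20 * sin(240) = -17.3205

(-10, -17.3205)


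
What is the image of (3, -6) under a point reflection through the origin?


Reflection through origin: (x, y) -> (-x, -y)
(3, -6) -> (-3, 6)

(-3, 6)


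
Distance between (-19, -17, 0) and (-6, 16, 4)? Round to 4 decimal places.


d = sqrt((-6--19)^2 + (16--17)^2 + (4-0)^2) = 35.6931

35.6931


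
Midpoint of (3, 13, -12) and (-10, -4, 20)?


Midpoint = ((3+-10)/2, (13+-4)/2, (-12+20)/2) = (-3.5, 4.5, 4)

(-3.5, 4.5, 4)


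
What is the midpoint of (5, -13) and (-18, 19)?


Midpoint = ((5+-18)/2, (-13+19)/2) = (-6.5, 3)

(-6.5, 3)


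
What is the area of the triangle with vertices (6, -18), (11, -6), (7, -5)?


Area = |x1(y2-y3) + x2(y3-y1) + x3(y1-y2)| / 2
= |6*(-6--5) + 11*(-5--18) + 7*(-18--6)| / 2
= 26.5

26.5


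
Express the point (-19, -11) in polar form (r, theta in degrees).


r = sqrt((-19)^2 + (-11)^2) = 21.9545
theta = atan2(-11, -19) = 210.0686 degrees

r = 21.9545, theta = 210.0686 degrees


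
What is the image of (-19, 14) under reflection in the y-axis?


Reflection across y-axis: (x, y) -> (-x, y)
(-19, 14) -> (19, 14)

(19, 14)


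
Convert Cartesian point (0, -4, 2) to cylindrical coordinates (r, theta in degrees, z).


r = sqrt(0^2 + (-4)^2) = 4
theta = atan2(-4, 0) = 270 deg
z = 2

r = 4, theta = 270 deg, z = 2


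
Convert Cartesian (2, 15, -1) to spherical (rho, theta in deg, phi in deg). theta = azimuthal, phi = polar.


rho = sqrt(2^2 + 15^2 + (-1)^2) = 15.1658
theta = atan2(15, 2) = 82.4054 deg
phi = acos(-1/15.1658) = 93.7807 deg

rho = 15.1658, theta = 82.4054 deg, phi = 93.7807 deg


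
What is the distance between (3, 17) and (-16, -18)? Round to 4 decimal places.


d = sqrt((-16-3)^2 + (-18-17)^2) = 39.8246

39.8246


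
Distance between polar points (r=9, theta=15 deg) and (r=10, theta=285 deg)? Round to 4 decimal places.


d = sqrt(r1^2 + r2^2 - 2*r1*r2*cos(t2-t1))
d = sqrt(9^2 + 10^2 - 2*9*10*cos(285-15)) = 13.4536

13.4536


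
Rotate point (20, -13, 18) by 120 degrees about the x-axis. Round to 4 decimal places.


x' = 20
y' = -13*cos(120) - 18*sin(120) = -9.0885
z' = -13*sin(120) + 18*cos(120) = -20.2583

(20, -9.0885, -20.2583)


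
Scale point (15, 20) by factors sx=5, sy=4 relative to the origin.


Scaling: (x*sx, y*sy) = (15*5, 20*4) = (75, 80)

(75, 80)


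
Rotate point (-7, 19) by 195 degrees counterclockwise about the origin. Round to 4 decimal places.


x' = -7*cos(195) - 19*sin(195) = 11.679
y' = -7*sin(195) + 19*cos(195) = -16.5409

(11.679, -16.5409)


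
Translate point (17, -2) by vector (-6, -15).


Translation: (x+dx, y+dy) = (17+-6, -2+-15) = (11, -17)

(11, -17)


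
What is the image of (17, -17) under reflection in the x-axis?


Reflection across x-axis: (x, y) -> (x, -y)
(17, -17) -> (17, 17)

(17, 17)


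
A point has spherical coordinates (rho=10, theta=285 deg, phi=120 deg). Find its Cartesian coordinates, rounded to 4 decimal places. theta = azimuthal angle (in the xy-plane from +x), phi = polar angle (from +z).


x = 10 * sin(120) * cos(285) = 2.2414
y = 10 * sin(120) * sin(285) = -8.3652
z = 10 * cos(120) = -5

(2.2414, -8.3652, -5)


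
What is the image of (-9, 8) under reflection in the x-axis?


Reflection across x-axis: (x, y) -> (x, -y)
(-9, 8) -> (-9, -8)

(-9, -8)


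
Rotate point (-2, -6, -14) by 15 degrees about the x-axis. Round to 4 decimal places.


x' = -2
y' = -6*cos(15) - -14*sin(15) = -2.1721
z' = -6*sin(15) + -14*cos(15) = -15.0759

(-2, -2.1721, -15.0759)


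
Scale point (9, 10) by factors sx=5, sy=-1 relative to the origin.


Scaling: (x*sx, y*sy) = (9*5, 10*-1) = (45, -10)

(45, -10)


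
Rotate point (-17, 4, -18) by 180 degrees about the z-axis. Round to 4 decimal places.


x' = -17*cos(180) - 4*sin(180) = 17
y' = -17*sin(180) + 4*cos(180) = -4
z' = -18

(17, -4, -18)


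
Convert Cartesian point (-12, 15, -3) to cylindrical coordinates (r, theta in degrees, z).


r = sqrt((-12)^2 + 15^2) = 19.2094
theta = atan2(15, -12) = 128.6598 deg
z = -3

r = 19.2094, theta = 128.6598 deg, z = -3


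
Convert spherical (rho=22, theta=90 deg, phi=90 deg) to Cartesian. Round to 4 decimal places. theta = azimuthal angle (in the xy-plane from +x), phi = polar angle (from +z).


x = 22 * sin(90) * cos(90) = 0
y = 22 * sin(90) * sin(90) = 22
z = 22 * cos(90) = 0

(0, 22, 0)


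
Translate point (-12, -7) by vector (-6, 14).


Translation: (x+dx, y+dy) = (-12+-6, -7+14) = (-18, 7)

(-18, 7)


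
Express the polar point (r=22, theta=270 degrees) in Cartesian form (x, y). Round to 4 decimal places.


x = 22 * cos(270) = 0
y = 22 * sin(270) = -22

(0, -22)


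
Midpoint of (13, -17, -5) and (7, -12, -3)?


Midpoint = ((13+7)/2, (-17+-12)/2, (-5+-3)/2) = (10, -14.5, -4)

(10, -14.5, -4)


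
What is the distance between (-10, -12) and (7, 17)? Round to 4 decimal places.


d = sqrt((7--10)^2 + (17--12)^2) = 33.6155

33.6155


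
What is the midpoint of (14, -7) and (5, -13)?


Midpoint = ((14+5)/2, (-7+-13)/2) = (9.5, -10)

(9.5, -10)


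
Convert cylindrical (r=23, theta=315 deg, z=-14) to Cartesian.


x = 23 * cos(315) = 16.2635
y = 23 * sin(315) = -16.2635
z = -14

(16.2635, -16.2635, -14)


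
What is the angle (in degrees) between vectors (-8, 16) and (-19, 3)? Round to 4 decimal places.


dot = -8*-19 + 16*3 = 200
|u| = 17.8885, |v| = 19.2354
cos(angle) = 0.5812
angle = 54.4623 degrees

54.4623 degrees


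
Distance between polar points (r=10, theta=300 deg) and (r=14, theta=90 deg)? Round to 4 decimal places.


d = sqrt(r1^2 + r2^2 - 2*r1*r2*cos(t2-t1))
d = sqrt(10^2 + 14^2 - 2*10*14*cos(90-300)) = 23.2053

23.2053


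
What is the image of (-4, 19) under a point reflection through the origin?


Reflection through origin: (x, y) -> (-x, -y)
(-4, 19) -> (4, -19)

(4, -19)


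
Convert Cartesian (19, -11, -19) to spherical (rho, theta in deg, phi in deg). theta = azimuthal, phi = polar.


rho = sqrt(19^2 + (-11)^2 + (-19)^2) = 29.0345
theta = atan2(-11, 19) = 329.9314 deg
phi = acos(-19/29.0345) = 130.8738 deg

rho = 29.0345, theta = 329.9314 deg, phi = 130.8738 deg


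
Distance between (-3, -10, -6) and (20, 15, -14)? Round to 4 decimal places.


d = sqrt((20--3)^2 + (15--10)^2 + (-14--6)^2) = 34.8999

34.8999


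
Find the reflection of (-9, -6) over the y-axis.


Reflection across y-axis: (x, y) -> (-x, y)
(-9, -6) -> (9, -6)

(9, -6)


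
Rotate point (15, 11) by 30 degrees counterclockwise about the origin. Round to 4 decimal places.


x' = 15*cos(30) - 11*sin(30) = 7.4904
y' = 15*sin(30) + 11*cos(30) = 17.0263

(7.4904, 17.0263)


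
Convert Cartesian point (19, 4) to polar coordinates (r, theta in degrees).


r = sqrt(19^2 + 4^2) = 19.4165
theta = atan2(4, 19) = 11.8887 degrees

r = 19.4165, theta = 11.8887 degrees


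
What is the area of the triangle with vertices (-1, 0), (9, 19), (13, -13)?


Area = |x1(y2-y3) + x2(y3-y1) + x3(y1-y2)| / 2
= |-1*(19--13) + 9*(-13-0) + 13*(0-19)| / 2
= 198

198


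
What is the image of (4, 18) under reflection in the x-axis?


Reflection across x-axis: (x, y) -> (x, -y)
(4, 18) -> (4, -18)

(4, -18)


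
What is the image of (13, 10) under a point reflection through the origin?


Reflection through origin: (x, y) -> (-x, -y)
(13, 10) -> (-13, -10)

(-13, -10)


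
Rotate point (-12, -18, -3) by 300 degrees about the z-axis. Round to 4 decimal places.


x' = -12*cos(300) - -18*sin(300) = -21.5885
y' = -12*sin(300) + -18*cos(300) = 1.3923
z' = -3

(-21.5885, 1.3923, -3)


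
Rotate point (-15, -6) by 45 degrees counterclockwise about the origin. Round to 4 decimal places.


x' = -15*cos(45) - -6*sin(45) = -6.364
y' = -15*sin(45) + -6*cos(45) = -14.8492

(-6.364, -14.8492)


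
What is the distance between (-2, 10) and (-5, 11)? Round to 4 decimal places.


d = sqrt((-5--2)^2 + (11-10)^2) = 3.1623

3.1623


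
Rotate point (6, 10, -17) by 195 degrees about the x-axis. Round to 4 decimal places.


x' = 6
y' = 10*cos(195) - -17*sin(195) = -14.0592
z' = 10*sin(195) + -17*cos(195) = 13.8325

(6, -14.0592, 13.8325)


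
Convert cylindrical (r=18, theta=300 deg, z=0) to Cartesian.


x = 18 * cos(300) = 9
y = 18 * sin(300) = -15.5885
z = 0

(9, -15.5885, 0)


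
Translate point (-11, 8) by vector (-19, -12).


Translation: (x+dx, y+dy) = (-11+-19, 8+-12) = (-30, -4)

(-30, -4)


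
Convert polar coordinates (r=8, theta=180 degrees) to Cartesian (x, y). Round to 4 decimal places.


x = 8 * cos(180) = -8
y = 8 * sin(180) = 0

(-8, 0)


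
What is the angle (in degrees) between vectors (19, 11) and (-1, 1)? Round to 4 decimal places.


dot = 19*-1 + 11*1 = -8
|u| = 21.9545, |v| = 1.4142
cos(angle) = -0.2577
angle = 104.9314 degrees

104.9314 degrees


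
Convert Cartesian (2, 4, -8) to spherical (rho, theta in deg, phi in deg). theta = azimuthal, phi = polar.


rho = sqrt(2^2 + 4^2 + (-8)^2) = 9.1652
theta = atan2(4, 2) = 63.4349 deg
phi = acos(-8/9.1652) = 150.7941 deg

rho = 9.1652, theta = 63.4349 deg, phi = 150.7941 deg


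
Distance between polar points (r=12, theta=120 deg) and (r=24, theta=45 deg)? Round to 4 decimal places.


d = sqrt(r1^2 + r2^2 - 2*r1*r2*cos(t2-t1))
d = sqrt(12^2 + 24^2 - 2*12*24*cos(45-120)) = 23.8939

23.8939


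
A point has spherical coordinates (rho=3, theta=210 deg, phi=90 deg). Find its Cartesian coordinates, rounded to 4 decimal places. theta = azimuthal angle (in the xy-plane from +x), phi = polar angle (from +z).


x = 3 * sin(90) * cos(210) = -2.5981
y = 3 * sin(90) * sin(210) = -1.5
z = 3 * cos(90) = 0

(-2.5981, -1.5, 0)


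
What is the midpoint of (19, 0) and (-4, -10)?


Midpoint = ((19+-4)/2, (0+-10)/2) = (7.5, -5)

(7.5, -5)


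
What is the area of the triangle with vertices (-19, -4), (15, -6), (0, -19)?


Area = |x1(y2-y3) + x2(y3-y1) + x3(y1-y2)| / 2
= |-19*(-6--19) + 15*(-19--4) + 0*(-4--6)| / 2
= 236

236


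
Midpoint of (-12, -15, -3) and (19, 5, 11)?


Midpoint = ((-12+19)/2, (-15+5)/2, (-3+11)/2) = (3.5, -5, 4)

(3.5, -5, 4)


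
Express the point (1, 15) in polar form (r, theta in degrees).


r = sqrt(1^2 + 15^2) = 15.0333
theta = atan2(15, 1) = 86.1859 degrees

r = 15.0333, theta = 86.1859 degrees


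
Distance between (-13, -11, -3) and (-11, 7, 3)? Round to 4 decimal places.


d = sqrt((-11--13)^2 + (7--11)^2 + (3--3)^2) = 19.0788

19.0788


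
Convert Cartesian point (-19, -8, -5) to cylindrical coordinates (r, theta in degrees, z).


r = sqrt((-19)^2 + (-8)^2) = 20.6155
theta = atan2(-8, -19) = 202.8337 deg
z = -5

r = 20.6155, theta = 202.8337 deg, z = -5


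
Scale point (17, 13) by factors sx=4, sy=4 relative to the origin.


Scaling: (x*sx, y*sy) = (17*4, 13*4) = (68, 52)

(68, 52)


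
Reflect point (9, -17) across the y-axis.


Reflection across y-axis: (x, y) -> (-x, y)
(9, -17) -> (-9, -17)

(-9, -17)


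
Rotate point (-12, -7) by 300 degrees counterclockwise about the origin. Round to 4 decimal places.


x' = -12*cos(300) - -7*sin(300) = -12.0622
y' = -12*sin(300) + -7*cos(300) = 6.8923

(-12.0622, 6.8923)


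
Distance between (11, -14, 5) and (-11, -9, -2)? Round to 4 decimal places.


d = sqrt((-11-11)^2 + (-9--14)^2 + (-2-5)^2) = 23.622

23.622


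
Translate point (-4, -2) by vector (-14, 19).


Translation: (x+dx, y+dy) = (-4+-14, -2+19) = (-18, 17)

(-18, 17)


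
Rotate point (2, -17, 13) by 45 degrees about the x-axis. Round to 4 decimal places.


x' = 2
y' = -17*cos(45) - 13*sin(45) = -21.2132
z' = -17*sin(45) + 13*cos(45) = -2.8284

(2, -21.2132, -2.8284)


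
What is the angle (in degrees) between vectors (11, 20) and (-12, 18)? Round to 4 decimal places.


dot = 11*-12 + 20*18 = 228
|u| = 22.8254, |v| = 21.6333
cos(angle) = 0.4617
angle = 62.5009 degrees

62.5009 degrees


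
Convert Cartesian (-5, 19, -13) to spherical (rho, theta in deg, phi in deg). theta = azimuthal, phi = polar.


rho = sqrt((-5)^2 + 19^2 + (-13)^2) = 23.5584
theta = atan2(19, -5) = 104.7436 deg
phi = acos(-13/23.5584) = 123.4919 deg

rho = 23.5584, theta = 104.7436 deg, phi = 123.4919 deg


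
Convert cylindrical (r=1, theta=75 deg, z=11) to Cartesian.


x = 1 * cos(75) = 0.2588
y = 1 * sin(75) = 0.9659
z = 11

(0.2588, 0.9659, 11)


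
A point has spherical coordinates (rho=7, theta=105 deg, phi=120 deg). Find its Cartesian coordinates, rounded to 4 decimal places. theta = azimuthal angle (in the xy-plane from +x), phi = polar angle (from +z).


x = 7 * sin(120) * cos(105) = -1.569
y = 7 * sin(120) * sin(105) = 5.8556
z = 7 * cos(120) = -3.5

(-1.569, 5.8556, -3.5)


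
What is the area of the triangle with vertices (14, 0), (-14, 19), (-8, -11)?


Area = |x1(y2-y3) + x2(y3-y1) + x3(y1-y2)| / 2
= |14*(19--11) + -14*(-11-0) + -8*(0-19)| / 2
= 363

363


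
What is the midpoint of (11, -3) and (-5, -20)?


Midpoint = ((11+-5)/2, (-3+-20)/2) = (3, -11.5)

(3, -11.5)


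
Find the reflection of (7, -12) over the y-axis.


Reflection across y-axis: (x, y) -> (-x, y)
(7, -12) -> (-7, -12)

(-7, -12)


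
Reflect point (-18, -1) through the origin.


Reflection through origin: (x, y) -> (-x, -y)
(-18, -1) -> (18, 1)

(18, 1)


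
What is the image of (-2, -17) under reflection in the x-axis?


Reflection across x-axis: (x, y) -> (x, -y)
(-2, -17) -> (-2, 17)

(-2, 17)


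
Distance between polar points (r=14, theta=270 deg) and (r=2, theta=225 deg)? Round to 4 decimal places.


d = sqrt(r1^2 + r2^2 - 2*r1*r2*cos(t2-t1))
d = sqrt(14^2 + 2^2 - 2*14*2*cos(225-270)) = 12.665

12.665


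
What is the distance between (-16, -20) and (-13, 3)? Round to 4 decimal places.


d = sqrt((-13--16)^2 + (3--20)^2) = 23.1948

23.1948


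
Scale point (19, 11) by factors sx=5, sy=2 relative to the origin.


Scaling: (x*sx, y*sy) = (19*5, 11*2) = (95, 22)

(95, 22)


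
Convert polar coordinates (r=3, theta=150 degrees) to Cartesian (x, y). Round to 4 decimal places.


x = 3 * cos(150) = -2.5981
y = 3 * sin(150) = 1.5

(-2.5981, 1.5)


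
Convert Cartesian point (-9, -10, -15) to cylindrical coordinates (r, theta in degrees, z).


r = sqrt((-9)^2 + (-10)^2) = 13.4536
theta = atan2(-10, -9) = 228.0128 deg
z = -15

r = 13.4536, theta = 228.0128 deg, z = -15


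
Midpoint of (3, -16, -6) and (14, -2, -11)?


Midpoint = ((3+14)/2, (-16+-2)/2, (-6+-11)/2) = (8.5, -9, -8.5)

(8.5, -9, -8.5)


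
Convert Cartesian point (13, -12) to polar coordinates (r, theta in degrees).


r = sqrt(13^2 + (-12)^2) = 17.6918
theta = atan2(-12, 13) = 317.2906 degrees

r = 17.6918, theta = 317.2906 degrees


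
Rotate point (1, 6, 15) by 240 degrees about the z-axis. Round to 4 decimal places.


x' = 1*cos(240) - 6*sin(240) = 4.6962
y' = 1*sin(240) + 6*cos(240) = -3.866
z' = 15

(4.6962, -3.866, 15)
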